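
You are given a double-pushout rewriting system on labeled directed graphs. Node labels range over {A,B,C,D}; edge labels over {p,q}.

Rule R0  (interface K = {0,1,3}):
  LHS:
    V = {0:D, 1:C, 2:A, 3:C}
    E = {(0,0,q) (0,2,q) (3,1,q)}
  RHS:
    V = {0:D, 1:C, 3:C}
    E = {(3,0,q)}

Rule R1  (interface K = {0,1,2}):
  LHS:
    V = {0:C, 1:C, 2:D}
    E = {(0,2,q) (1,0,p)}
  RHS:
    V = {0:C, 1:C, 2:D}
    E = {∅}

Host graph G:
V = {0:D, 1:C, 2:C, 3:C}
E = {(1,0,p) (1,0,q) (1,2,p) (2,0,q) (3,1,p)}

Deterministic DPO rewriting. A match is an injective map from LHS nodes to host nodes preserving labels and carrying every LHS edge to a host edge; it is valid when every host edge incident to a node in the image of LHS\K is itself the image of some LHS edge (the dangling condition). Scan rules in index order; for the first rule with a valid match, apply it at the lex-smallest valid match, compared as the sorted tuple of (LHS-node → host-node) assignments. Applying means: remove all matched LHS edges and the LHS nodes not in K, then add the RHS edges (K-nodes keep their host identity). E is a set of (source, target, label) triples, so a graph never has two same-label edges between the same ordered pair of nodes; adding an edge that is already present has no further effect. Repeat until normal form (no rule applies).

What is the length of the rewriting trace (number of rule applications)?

[0] host  ⇒  4 nodes, 5 edges  {1-p->0 1-q->0 1-p->2 2-q->0 3-p->1}
[1] R1 @ {0↦1, 1↦3, 2↦0}  ⇒  4 nodes, 3 edges  {1-p->0 1-p->2 2-q->0}
[2] R1 @ {0↦2, 1↦1, 2↦0}  ⇒  4 nodes, 1 edges  {1-p->0}
halt: no rule applies after step 2

Answer: 2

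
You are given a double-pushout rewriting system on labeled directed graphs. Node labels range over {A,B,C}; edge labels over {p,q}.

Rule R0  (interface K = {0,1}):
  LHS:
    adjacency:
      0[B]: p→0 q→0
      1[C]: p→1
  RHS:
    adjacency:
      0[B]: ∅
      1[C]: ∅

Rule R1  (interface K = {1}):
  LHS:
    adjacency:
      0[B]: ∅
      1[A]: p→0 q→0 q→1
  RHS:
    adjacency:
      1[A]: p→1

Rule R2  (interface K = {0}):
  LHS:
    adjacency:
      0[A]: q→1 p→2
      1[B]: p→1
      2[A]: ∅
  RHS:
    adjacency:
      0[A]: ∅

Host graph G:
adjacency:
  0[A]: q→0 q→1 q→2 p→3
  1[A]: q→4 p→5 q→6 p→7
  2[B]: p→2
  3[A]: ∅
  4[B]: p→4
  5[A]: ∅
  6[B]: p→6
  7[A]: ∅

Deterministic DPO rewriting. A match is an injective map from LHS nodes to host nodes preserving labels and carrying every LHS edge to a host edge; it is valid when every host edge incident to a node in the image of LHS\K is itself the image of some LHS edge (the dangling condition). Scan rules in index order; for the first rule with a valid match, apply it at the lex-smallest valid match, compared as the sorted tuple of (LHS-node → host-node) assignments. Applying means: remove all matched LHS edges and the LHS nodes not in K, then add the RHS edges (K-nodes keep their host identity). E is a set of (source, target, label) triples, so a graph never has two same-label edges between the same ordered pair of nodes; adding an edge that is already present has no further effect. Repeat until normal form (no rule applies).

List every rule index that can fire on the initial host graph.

R0: no valid match — LHS pattern not found
R1: no valid match — LHS pattern not found
R2: 5 valid matches — {0↦0, 1↦2, 2↦3}, {0↦1, 1↦4, 2↦5}, {0↦1, 1↦4, 2↦7} (+2 more)

Answer: [R2]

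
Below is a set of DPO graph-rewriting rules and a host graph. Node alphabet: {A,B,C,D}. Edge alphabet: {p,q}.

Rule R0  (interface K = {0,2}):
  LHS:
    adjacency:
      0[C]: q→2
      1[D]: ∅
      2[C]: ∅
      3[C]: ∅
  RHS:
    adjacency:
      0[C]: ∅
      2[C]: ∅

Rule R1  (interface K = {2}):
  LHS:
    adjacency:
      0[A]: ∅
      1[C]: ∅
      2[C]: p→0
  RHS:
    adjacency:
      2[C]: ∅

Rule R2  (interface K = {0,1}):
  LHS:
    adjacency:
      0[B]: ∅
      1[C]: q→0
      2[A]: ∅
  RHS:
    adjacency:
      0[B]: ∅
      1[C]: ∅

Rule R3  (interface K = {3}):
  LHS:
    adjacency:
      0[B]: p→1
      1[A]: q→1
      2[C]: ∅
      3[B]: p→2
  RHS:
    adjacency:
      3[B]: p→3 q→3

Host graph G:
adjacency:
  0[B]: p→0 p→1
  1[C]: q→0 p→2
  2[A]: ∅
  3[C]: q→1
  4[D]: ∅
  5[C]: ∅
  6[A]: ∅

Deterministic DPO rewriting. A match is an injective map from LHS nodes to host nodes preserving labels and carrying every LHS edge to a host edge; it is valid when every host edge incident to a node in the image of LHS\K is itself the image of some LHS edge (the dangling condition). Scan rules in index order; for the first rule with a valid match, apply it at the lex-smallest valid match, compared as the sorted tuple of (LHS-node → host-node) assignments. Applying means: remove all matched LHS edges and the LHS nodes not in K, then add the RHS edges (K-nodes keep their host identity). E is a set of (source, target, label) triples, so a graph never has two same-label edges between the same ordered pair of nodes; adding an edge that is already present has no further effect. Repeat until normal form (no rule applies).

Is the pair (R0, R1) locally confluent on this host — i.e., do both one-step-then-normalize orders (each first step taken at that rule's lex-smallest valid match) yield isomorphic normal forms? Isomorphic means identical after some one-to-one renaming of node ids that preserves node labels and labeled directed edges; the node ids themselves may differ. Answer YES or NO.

branch R0-first: apply at {0↦3, 1↦4, 2↦1, 3↦5} → |E|=4, then 2 more step(s) → NF |V|=2 |E|=2 V={0:B, 1:C} E=0-p->0 0-p->1
branch R1-first: apply at {0↦2, 1↦5, 2↦1} → |E|=4, then 1 more step(s) → NF |V|=4 |E|=3 V={0:B, 1:C, 3:C, 4:D} E=0-p->0 0-p->1 3-q->1
graphs not isomorphic

Answer: NO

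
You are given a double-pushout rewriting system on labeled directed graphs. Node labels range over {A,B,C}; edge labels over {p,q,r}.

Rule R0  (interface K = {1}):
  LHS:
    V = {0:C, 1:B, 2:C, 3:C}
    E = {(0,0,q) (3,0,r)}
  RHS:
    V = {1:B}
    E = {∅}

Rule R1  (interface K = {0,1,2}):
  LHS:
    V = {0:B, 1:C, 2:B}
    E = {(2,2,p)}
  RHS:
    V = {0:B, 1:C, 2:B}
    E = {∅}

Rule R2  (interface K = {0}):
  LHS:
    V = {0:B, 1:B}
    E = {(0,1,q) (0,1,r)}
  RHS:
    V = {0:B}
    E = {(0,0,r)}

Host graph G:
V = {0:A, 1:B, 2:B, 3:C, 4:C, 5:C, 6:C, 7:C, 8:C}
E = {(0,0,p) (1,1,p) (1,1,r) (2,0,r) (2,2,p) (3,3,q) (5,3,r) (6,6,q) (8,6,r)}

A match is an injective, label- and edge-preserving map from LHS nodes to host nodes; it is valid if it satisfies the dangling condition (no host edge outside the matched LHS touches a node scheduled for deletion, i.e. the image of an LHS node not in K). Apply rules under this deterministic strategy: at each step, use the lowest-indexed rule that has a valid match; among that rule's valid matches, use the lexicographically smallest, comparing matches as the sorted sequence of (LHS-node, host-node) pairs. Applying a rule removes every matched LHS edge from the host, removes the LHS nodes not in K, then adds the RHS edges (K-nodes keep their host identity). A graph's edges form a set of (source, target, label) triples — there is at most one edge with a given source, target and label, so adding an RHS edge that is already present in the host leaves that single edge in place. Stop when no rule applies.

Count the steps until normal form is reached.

initial: |V|=9 |E|=9  E = 0-p->0 1-p->1 1-r->1 2-r->0 2-p->2 3-q->3 5-r->3 6-q->6 8-r->6
step 1: apply R0 at {0↦3, 1↦1, 2↦4, 3↦5}  → |V|=6 |E|=7  E = 0-p->0 1-p->1 1-r->1 2-r->0 2-p->2 6-q->6 8-r->6
step 2: apply R0 at {0↦6, 1↦1, 2↦7, 3↦8}  → |V|=3 |E|=5  E = 0-p->0 1-p->1 1-r->1 2-r->0 2-p->2
halt: no rule applies after step 2

Answer: 2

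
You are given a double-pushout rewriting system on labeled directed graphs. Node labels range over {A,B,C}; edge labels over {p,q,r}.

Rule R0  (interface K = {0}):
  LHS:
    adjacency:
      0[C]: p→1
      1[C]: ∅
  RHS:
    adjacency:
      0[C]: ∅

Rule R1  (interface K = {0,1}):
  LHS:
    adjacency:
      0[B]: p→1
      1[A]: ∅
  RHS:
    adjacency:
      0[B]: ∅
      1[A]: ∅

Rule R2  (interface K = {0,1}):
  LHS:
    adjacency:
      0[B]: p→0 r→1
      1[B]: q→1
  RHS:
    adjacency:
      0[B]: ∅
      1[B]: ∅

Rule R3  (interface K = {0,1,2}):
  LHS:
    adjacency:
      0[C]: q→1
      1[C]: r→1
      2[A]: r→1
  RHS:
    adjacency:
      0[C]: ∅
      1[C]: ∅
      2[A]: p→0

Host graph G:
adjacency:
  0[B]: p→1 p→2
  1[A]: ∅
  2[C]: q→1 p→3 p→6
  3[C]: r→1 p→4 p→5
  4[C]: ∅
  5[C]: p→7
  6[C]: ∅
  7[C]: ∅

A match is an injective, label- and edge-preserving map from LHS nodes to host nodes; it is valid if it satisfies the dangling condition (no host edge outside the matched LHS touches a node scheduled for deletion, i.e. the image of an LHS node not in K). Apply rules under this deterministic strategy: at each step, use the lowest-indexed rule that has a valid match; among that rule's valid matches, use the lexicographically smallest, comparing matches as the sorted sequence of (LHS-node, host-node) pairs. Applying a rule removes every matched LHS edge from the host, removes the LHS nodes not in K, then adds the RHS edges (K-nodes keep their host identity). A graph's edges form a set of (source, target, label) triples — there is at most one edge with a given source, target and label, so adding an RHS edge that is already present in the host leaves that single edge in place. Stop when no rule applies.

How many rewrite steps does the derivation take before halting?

Answer: 5

Steps:
start.  V:8 E:9  edges: 0-p->1 0-p->2 2-q->1 2-p->3 2-p->6 3-r->1 3-p->4 3-p->5 5-p->7
1. fire R0 via {0↦2, 1↦6}  →  V:7 E:8  edges: 0-p->1 0-p->2 2-q->1 2-p->3 3-r->1 3-p->4 3-p->5 5-p->7
2. fire R0 via {0↦3, 1↦4}  →  V:6 E:7  edges: 0-p->1 0-p->2 2-q->1 2-p->3 3-r->1 3-p->5 5-p->7
3. fire R0 via {0↦5, 1↦7}  →  V:5 E:6  edges: 0-p->1 0-p->2 2-q->1 2-p->3 3-r->1 3-p->5
4. fire R0 via {0↦3, 1↦5}  →  V:4 E:5  edges: 0-p->1 0-p->2 2-q->1 2-p->3 3-r->1
5. fire R1 via {0↦0, 1↦1}  →  V:4 E:4  edges: 0-p->2 2-q->1 2-p->3 3-r->1
final graph: no rule applies after step 5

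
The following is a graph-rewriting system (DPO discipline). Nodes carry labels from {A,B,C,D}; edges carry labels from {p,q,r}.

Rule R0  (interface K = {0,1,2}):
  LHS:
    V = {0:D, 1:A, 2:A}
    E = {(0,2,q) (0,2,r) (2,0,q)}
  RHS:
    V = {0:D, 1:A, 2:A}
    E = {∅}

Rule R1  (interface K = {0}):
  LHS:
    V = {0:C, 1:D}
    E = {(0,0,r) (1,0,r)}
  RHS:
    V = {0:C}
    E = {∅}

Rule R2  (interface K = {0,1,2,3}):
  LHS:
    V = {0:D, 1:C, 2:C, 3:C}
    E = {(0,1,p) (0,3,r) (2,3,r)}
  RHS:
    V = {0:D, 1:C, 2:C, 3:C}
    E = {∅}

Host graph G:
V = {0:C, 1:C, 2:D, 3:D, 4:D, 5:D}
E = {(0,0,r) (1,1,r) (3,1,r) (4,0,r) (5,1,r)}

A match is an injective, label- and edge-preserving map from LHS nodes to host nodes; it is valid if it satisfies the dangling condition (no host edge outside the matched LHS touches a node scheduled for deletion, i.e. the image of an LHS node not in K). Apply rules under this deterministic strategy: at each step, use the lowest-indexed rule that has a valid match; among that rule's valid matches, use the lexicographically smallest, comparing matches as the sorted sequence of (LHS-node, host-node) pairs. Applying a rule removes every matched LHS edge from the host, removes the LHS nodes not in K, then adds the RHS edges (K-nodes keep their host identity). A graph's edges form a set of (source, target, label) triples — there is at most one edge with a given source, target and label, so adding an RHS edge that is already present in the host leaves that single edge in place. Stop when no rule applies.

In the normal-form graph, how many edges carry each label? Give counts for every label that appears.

start.  V:6 E:5  edges: 0-r->0 1-r->1 3-r->1 4-r->0 5-r->1
1. fire R1 via {0↦0, 1↦4}  →  V:5 E:3  edges: 1-r->1 3-r->1 5-r->1
2. fire R1 via {0↦1, 1↦3}  →  V:4 E:1  edges: 5-r->1
halt: no rule applies after step 2
NF edges: [(5, 1, 'r')]

Answer: r:1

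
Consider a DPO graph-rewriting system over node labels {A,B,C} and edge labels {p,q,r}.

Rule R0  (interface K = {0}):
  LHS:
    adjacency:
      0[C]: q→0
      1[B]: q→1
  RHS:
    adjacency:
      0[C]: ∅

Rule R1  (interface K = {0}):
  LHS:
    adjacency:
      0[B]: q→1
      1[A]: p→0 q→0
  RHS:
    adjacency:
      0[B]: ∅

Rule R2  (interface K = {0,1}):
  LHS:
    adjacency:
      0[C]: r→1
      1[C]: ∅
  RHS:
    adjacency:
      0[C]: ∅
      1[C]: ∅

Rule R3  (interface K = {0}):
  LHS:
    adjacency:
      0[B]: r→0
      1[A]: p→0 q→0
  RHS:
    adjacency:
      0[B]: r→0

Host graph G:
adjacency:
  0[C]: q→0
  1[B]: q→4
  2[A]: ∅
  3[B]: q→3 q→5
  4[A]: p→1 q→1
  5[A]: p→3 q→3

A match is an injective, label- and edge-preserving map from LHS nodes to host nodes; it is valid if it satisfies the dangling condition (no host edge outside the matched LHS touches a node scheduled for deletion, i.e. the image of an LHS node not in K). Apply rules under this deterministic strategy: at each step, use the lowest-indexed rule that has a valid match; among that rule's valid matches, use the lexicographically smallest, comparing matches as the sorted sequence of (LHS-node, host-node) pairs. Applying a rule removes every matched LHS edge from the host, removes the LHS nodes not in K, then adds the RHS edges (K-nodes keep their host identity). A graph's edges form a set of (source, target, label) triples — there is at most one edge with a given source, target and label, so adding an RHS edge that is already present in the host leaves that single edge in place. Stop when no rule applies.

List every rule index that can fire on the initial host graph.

R0: no valid match — 1 raw match, all fail dangling condition
R1: 2 valid matches — {0↦1, 1↦4}, {0↦3, 1↦5}
R2: no valid match — LHS pattern not found
R3: no valid match — LHS pattern not found

Answer: [R1]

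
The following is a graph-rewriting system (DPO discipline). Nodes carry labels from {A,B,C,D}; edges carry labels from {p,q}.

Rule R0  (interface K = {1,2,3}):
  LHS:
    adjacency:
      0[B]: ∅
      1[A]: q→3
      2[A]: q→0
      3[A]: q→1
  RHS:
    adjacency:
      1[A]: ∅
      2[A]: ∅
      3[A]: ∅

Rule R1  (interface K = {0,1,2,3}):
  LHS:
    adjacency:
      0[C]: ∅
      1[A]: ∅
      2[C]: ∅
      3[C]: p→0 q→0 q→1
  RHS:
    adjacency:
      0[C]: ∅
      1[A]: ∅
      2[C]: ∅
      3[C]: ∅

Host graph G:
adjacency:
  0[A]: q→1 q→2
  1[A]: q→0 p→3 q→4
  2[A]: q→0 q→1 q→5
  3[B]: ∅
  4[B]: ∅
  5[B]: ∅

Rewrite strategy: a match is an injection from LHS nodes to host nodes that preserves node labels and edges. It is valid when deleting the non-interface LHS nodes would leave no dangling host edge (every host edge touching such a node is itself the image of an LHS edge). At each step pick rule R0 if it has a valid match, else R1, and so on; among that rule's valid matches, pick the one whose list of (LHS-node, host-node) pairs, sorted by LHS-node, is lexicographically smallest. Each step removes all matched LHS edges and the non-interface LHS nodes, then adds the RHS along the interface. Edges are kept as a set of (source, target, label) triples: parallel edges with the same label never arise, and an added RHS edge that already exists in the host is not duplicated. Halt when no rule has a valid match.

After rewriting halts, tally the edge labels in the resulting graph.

start.  V:6 E:8  edges: 0-q->1 0-q->2 1-q->0 1-p->3 1-q->4 2-q->0 2-q->1 2-q->5
1. fire R0 via {0↦4, 1↦0, 2↦1, 3↦2}  →  V:5 E:5  edges: 0-q->1 1-q->0 1-p->3 2-q->1 2-q->5
2. fire R0 via {0↦5, 1↦0, 2↦2, 3↦1}  →  V:4 E:2  edges: 1-p->3 2-q->1
halt: no rule applies after step 2
NF edges: [(1, 3, 'p'), (2, 1, 'q')]

Answer: p:1 q:1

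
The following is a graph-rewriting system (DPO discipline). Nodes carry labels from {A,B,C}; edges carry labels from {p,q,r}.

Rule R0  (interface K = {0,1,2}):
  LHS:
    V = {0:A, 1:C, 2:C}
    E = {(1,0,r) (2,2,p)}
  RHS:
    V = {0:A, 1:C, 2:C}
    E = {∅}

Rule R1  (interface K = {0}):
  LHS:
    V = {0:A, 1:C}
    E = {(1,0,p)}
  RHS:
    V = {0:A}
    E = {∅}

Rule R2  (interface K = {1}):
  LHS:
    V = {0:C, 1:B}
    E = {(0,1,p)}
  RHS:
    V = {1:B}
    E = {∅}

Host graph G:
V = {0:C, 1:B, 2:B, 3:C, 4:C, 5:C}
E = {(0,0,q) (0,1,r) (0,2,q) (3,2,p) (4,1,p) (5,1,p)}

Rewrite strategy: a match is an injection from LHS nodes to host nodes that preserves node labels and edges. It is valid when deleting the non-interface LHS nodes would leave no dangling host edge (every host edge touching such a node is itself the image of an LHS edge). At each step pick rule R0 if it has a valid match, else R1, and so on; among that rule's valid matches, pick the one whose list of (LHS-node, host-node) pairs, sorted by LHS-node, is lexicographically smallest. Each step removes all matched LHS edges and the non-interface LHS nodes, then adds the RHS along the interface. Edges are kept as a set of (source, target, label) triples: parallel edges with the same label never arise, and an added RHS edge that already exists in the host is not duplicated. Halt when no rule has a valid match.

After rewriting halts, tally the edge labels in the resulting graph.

Answer: q:2 r:1

Rewrite trace:
initial: |V|=6 |E|=6  E = 0-q->0 0-r->1 0-q->2 3-p->2 4-p->1 5-p->1
step 1: apply R2 at {0↦3, 1↦2}  → |V|=5 |E|=5  E = 0-q->0 0-r->1 0-q->2 4-p->1 5-p->1
step 2: apply R2 at {0↦4, 1↦1}  → |V|=4 |E|=4  E = 0-q->0 0-r->1 0-q->2 5-p->1
step 3: apply R2 at {0↦5, 1↦1}  → |V|=3 |E|=3  E = 0-q->0 0-r->1 0-q->2
halt: no rule applies after step 3
NF edges: [(0, 0, 'q'), (0, 1, 'r'), (0, 2, 'q')]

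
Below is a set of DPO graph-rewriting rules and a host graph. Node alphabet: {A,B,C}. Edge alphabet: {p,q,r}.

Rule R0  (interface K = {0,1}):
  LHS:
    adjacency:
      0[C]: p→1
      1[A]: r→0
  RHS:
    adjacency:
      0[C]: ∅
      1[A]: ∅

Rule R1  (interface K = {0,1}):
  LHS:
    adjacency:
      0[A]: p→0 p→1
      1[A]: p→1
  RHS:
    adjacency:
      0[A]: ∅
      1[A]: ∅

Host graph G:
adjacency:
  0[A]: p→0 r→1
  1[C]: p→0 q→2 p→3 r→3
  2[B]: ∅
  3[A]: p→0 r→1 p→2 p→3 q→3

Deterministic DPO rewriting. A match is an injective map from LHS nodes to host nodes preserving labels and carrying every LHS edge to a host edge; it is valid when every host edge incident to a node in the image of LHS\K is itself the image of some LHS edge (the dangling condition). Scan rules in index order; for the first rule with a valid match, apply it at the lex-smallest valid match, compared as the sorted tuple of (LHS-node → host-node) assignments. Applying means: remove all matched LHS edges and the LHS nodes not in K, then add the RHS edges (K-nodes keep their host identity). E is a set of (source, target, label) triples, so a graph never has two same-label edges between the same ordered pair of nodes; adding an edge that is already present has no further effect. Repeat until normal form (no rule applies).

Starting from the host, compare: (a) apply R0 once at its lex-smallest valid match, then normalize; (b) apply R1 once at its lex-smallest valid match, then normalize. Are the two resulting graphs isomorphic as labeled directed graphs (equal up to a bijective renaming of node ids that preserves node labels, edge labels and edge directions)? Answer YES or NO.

branch R0-first: apply at {0↦1, 1↦0} → |E|=9, then 2 more step(s) → NF |V|=4 |E|=4 V={0:A, 1:C, 2:B, 3:A} E=1-q->2 1-r->3 3-p->2 3-q->3
branch R1-first: apply at {0↦3, 1↦0} → |E|=8, then 2 more step(s) → NF |V|=4 |E|=4 V={0:A, 1:C, 2:B, 3:A} E=1-q->2 1-r->3 3-p->2 3-q->3
graphs isomorphic (equal up to label-preserving node renaming)

Answer: YES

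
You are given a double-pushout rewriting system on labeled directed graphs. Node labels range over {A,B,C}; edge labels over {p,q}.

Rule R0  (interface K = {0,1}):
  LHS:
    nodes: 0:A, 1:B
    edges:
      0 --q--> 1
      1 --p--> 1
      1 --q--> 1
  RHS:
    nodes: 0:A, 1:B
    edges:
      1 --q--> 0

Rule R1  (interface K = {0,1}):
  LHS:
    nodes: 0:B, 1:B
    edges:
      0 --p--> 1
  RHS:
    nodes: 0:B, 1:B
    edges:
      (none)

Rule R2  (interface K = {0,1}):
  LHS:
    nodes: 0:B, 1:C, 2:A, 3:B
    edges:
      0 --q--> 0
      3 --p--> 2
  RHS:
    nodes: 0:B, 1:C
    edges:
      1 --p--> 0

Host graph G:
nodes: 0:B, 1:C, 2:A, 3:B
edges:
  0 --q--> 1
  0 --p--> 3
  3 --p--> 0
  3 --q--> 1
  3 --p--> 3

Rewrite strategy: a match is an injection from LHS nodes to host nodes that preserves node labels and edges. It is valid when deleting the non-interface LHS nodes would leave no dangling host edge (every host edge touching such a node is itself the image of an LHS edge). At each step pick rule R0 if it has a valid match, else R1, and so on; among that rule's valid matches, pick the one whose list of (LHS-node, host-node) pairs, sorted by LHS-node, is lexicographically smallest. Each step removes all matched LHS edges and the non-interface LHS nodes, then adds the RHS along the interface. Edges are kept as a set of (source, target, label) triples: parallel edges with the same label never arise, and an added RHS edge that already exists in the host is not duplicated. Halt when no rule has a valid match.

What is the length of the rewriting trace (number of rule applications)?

Answer: 2

Rewrite trace:
[0] host  ⇒  4 nodes, 5 edges  {0-q->1 0-p->3 3-p->0 3-q->1 3-p->3}
[1] R1 @ {0↦0, 1↦3}  ⇒  4 nodes, 4 edges  {0-q->1 3-p->0 3-q->1 3-p->3}
[2] R1 @ {0↦3, 1↦0}  ⇒  4 nodes, 3 edges  {0-q->1 3-q->1 3-p->3}
normal form: no rule applies after step 2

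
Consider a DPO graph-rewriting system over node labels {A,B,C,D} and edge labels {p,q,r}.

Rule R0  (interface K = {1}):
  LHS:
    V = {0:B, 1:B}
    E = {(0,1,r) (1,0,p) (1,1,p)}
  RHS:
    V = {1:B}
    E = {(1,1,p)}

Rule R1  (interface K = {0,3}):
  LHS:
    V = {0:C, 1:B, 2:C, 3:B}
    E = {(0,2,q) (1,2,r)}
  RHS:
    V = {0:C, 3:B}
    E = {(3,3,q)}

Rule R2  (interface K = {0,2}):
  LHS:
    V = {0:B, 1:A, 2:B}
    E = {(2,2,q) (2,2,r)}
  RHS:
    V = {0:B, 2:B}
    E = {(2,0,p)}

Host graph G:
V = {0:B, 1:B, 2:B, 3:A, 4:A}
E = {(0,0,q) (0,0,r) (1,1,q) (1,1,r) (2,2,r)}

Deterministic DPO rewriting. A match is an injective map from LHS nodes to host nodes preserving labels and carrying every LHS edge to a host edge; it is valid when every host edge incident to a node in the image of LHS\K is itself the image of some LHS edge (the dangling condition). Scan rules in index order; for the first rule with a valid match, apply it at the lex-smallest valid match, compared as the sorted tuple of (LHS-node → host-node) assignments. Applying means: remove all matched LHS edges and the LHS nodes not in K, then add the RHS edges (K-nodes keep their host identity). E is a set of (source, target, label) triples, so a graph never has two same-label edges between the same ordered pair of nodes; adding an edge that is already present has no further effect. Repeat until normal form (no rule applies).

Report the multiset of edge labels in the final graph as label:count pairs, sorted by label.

Answer: p:2 r:1

Derivation:
[0] host  ⇒  5 nodes, 5 edges  {0-q->0 0-r->0 1-q->1 1-r->1 2-r->2}
[1] R2 @ {0↦0, 1↦3, 2↦1}  ⇒  4 nodes, 4 edges  {0-q->0 0-r->0 1-p->0 2-r->2}
[2] R2 @ {0↦1, 1↦4, 2↦0}  ⇒  3 nodes, 3 edges  {0-p->1 1-p->0 2-r->2}
final graph: no rule applies after step 2
NF edges: [(0, 1, 'p'), (1, 0, 'p'), (2, 2, 'r')]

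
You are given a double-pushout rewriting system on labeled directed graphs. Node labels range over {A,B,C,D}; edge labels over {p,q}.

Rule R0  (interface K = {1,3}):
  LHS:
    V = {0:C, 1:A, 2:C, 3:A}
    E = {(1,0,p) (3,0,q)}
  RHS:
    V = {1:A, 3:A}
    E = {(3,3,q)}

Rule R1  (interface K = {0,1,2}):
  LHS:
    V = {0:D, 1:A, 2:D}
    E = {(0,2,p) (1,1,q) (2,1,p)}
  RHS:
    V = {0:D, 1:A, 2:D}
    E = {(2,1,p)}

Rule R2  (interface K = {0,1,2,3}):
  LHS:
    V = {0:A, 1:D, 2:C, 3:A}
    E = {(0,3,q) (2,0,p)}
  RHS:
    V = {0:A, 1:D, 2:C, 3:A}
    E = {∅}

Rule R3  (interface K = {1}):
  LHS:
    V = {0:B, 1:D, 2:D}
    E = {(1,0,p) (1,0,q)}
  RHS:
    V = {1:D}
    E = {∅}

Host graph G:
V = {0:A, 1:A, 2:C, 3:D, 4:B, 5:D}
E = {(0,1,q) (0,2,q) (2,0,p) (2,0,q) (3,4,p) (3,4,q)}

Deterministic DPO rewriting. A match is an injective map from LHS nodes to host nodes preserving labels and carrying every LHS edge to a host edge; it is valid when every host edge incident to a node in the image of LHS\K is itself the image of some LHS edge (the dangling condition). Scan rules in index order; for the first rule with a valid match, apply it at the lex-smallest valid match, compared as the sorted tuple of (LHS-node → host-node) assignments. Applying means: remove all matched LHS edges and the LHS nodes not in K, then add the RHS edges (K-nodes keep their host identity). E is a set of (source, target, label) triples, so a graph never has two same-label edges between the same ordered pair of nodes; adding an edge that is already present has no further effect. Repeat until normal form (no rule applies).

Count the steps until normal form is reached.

Answer: 2

Rewrite trace:
[0] host  ⇒  6 nodes, 6 edges  {0-q->1 0-q->2 2-p->0 2-q->0 3-p->4 3-q->4}
[1] R2 @ {0↦0, 1↦3, 2↦2, 3↦1}  ⇒  6 nodes, 4 edges  {0-q->2 2-q->0 3-p->4 3-q->4}
[2] R3 @ {0↦4, 1↦3, 2↦5}  ⇒  4 nodes, 2 edges  {0-q->2 2-q->0}
halt: no rule applies after step 2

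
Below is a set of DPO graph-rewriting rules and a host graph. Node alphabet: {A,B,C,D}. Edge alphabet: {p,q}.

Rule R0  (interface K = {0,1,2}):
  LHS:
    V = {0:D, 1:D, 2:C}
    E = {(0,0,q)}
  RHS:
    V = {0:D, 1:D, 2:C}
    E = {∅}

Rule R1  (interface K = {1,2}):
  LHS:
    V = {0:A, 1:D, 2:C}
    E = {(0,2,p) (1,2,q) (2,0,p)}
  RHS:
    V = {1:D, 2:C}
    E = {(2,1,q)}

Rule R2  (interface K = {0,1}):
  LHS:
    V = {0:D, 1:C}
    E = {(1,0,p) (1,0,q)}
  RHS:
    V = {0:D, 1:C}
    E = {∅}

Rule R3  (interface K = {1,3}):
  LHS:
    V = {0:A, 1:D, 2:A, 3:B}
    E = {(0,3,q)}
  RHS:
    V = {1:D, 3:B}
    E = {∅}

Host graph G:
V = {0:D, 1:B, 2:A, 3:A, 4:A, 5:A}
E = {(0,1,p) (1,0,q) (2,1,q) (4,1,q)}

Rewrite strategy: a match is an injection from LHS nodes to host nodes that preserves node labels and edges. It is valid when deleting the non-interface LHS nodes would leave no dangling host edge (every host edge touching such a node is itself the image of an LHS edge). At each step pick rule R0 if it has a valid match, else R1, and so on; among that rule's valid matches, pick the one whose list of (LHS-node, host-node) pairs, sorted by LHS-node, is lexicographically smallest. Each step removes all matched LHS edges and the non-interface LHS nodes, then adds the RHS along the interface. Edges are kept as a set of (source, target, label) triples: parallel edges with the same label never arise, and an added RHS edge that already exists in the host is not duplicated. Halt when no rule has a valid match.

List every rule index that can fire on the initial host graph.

Answer: [R3]

Rewrite trace:
R0: no valid match — LHS pattern not found
R1: no valid match — LHS pattern not found
R2: no valid match — LHS pattern not found
R3: 4 valid matches — {0↦2, 1↦0, 2↦3, 3↦1}, {0↦2, 1↦0, 2↦5, 3↦1}, {0↦4, 1↦0, 2↦3, 3↦1} (+1 more)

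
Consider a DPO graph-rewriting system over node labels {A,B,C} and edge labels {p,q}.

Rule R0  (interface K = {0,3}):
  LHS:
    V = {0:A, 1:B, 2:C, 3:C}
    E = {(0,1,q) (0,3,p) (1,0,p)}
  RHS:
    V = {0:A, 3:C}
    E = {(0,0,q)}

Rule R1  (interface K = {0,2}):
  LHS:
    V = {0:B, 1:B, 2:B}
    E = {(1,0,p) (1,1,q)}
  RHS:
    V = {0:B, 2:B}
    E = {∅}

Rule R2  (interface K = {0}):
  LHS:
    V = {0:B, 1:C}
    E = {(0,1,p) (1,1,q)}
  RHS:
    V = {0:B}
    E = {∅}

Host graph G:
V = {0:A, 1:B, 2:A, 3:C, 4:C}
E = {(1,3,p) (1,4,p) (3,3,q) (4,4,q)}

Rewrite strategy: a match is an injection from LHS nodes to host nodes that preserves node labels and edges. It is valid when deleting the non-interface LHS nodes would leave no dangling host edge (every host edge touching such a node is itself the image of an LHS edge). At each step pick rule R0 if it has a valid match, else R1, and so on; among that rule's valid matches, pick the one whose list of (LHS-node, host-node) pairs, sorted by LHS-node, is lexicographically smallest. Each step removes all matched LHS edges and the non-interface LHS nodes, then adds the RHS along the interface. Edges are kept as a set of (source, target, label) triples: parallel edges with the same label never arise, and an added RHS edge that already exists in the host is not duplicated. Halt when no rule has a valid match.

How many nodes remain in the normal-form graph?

[0] host  ⇒  5 nodes, 4 edges  {1-p->3 1-p->4 3-q->3 4-q->4}
[1] R2 @ {0↦1, 1↦3}  ⇒  4 nodes, 2 edges  {1-p->4 4-q->4}
[2] R2 @ {0↦1, 1↦4}  ⇒  3 nodes, 0 edges  {∅}
normal form: no rule applies after step 2
NF nodes: {0:A, 1:B, 2:A}

Answer: 3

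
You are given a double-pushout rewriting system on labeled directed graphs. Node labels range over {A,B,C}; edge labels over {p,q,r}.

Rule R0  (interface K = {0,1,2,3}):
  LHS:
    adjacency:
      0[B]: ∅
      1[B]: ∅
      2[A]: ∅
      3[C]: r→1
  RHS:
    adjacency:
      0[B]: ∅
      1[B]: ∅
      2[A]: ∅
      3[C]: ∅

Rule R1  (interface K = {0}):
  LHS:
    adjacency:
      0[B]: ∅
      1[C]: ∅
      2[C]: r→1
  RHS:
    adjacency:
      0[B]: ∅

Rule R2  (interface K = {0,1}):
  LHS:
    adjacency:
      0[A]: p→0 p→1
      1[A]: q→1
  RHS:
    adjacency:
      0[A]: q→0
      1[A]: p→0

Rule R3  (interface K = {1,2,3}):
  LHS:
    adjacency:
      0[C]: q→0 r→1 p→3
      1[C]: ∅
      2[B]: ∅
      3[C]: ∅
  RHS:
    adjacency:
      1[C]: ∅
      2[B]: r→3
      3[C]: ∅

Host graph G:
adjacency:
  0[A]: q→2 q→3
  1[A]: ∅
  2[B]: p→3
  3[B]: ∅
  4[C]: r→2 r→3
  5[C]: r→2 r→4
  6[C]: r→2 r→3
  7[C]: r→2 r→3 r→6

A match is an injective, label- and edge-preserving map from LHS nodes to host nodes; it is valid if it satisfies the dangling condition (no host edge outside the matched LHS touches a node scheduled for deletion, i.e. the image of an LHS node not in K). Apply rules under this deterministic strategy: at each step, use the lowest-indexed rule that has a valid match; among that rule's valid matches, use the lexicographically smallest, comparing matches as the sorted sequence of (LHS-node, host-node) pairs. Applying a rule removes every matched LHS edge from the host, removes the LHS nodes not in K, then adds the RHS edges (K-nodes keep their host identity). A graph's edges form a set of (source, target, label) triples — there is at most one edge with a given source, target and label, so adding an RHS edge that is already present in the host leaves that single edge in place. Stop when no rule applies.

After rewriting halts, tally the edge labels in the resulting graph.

[0] host  ⇒  8 nodes, 12 edges  {0-q->2 0-q->3 2-p->3 4-r->2 4-r->3 5-r->2 5-r->4 6-r->2 6-r->3 7-r->2 7-r->3 7-r->6}
[1] R0 @ {0↦2, 1↦3, 2↦0, 3↦4}  ⇒  8 nodes, 11 edges  {0-q->2 0-q->3 2-p->3 4-r->2 5-r->2 5-r->4 6-r->2 6-r->3 7-r->2 7-r->3 7-r->6}
[2] R0 @ {0↦2, 1↦3, 2↦0, 3↦6}  ⇒  8 nodes, 10 edges  {0-q->2 0-q->3 2-p->3 4-r->2 5-r->2 5-r->4 6-r->2 7-r->2 7-r->3 7-r->6}
[3] R0 @ {0↦2, 1↦3, 2↦0, 3↦7}  ⇒  8 nodes, 9 edges  {0-q->2 0-q->3 2-p->3 4-r->2 5-r->2 5-r->4 6-r->2 7-r->2 7-r->6}
[4] R0 @ {0↦3, 1↦2, 2↦0, 3↦4}  ⇒  8 nodes, 8 edges  {0-q->2 0-q->3 2-p->3 5-r->2 5-r->4 6-r->2 7-r->2 7-r->6}
[5] R0 @ {0↦3, 1↦2, 2↦0, 3↦5}  ⇒  8 nodes, 7 edges  {0-q->2 0-q->3 2-p->3 5-r->4 6-r->2 7-r->2 7-r->6}
[6] R0 @ {0↦3, 1↦2, 2↦0, 3↦6}  ⇒  8 nodes, 6 edges  {0-q->2 0-q->3 2-p->3 5-r->4 7-r->2 7-r->6}
[7] R0 @ {0↦3, 1↦2, 2↦0, 3↦7}  ⇒  8 nodes, 5 edges  {0-q->2 0-q->3 2-p->3 5-r->4 7-r->6}
[8] R1 @ {0↦2, 1↦4, 2↦5}  ⇒  6 nodes, 4 edges  {0-q->2 0-q->3 2-p->3 7-r->6}
[9] R1 @ {0↦2, 1↦6, 2↦7}  ⇒  4 nodes, 3 edges  {0-q->2 0-q->3 2-p->3}
final graph: no rule applies after step 9
NF edges: [(0, 2, 'q'), (0, 3, 'q'), (2, 3, 'p')]

Answer: p:1 q:2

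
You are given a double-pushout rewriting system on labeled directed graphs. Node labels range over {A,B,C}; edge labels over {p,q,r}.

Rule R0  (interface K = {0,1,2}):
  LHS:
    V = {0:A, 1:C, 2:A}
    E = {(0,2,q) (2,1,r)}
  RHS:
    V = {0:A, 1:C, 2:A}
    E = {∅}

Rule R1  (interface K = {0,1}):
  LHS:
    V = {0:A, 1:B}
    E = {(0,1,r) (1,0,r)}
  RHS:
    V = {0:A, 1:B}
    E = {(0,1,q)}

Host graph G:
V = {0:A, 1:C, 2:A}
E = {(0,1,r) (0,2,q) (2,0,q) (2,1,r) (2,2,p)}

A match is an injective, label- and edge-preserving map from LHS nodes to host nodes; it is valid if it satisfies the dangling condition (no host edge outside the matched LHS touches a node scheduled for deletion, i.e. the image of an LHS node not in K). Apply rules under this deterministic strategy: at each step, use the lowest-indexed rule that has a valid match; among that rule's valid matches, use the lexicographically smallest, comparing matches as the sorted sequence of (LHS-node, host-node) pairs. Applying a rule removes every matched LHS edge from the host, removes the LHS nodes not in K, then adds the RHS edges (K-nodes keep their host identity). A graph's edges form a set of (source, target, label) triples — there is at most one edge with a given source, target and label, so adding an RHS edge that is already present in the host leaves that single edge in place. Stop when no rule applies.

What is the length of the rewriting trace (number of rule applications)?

initial: |V|=3 |E|=5  E = 0-r->1 0-q->2 2-q->0 2-r->1 2-p->2
step 1: apply R0 at {0↦0, 1↦1, 2↦2}  → |V|=3 |E|=3  E = 0-r->1 2-q->0 2-p->2
step 2: apply R0 at {0↦2, 1↦1, 2↦0}  → |V|=3 |E|=1  E = 2-p->2
halt: no rule applies after step 2

Answer: 2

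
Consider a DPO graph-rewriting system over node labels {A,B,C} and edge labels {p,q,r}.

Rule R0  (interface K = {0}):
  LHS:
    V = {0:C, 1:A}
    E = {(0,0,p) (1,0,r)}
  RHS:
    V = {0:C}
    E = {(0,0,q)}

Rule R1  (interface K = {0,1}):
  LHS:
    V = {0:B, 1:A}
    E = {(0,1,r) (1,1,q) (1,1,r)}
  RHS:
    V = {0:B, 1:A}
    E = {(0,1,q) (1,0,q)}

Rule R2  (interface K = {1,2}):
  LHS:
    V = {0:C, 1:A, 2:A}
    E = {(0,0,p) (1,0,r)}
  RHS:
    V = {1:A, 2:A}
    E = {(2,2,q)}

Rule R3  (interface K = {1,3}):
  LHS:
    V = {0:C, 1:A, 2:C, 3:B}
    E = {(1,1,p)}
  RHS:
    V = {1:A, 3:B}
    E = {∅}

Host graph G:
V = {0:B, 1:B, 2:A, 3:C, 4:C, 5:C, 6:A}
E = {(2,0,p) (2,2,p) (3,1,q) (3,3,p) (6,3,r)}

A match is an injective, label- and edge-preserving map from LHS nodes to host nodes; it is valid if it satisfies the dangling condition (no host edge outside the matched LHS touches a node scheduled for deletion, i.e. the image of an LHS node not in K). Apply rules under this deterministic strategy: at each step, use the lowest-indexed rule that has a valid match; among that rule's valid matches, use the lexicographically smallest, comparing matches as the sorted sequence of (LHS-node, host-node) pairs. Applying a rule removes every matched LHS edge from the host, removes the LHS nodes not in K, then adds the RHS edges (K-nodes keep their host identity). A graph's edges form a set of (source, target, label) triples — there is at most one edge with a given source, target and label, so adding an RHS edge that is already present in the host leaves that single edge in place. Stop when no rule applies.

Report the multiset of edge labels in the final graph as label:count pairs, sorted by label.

start.  V:7 E:5  edges: 2-p->0 2-p->2 3-q->1 3-p->3 6-r->3
1. fire R0 via {0↦3, 1↦6}  →  V:6 E:4  edges: 2-p->0 2-p->2 3-q->1 3-q->3
2. fire R3 via {0↦4, 1↦2, 2↦5, 3↦0}  →  V:4 E:3  edges: 2-p->0 3-q->1 3-q->3
halt: no rule applies after step 2
NF edges: [(2, 0, 'p'), (3, 1, 'q'), (3, 3, 'q')]

Answer: p:1 q:2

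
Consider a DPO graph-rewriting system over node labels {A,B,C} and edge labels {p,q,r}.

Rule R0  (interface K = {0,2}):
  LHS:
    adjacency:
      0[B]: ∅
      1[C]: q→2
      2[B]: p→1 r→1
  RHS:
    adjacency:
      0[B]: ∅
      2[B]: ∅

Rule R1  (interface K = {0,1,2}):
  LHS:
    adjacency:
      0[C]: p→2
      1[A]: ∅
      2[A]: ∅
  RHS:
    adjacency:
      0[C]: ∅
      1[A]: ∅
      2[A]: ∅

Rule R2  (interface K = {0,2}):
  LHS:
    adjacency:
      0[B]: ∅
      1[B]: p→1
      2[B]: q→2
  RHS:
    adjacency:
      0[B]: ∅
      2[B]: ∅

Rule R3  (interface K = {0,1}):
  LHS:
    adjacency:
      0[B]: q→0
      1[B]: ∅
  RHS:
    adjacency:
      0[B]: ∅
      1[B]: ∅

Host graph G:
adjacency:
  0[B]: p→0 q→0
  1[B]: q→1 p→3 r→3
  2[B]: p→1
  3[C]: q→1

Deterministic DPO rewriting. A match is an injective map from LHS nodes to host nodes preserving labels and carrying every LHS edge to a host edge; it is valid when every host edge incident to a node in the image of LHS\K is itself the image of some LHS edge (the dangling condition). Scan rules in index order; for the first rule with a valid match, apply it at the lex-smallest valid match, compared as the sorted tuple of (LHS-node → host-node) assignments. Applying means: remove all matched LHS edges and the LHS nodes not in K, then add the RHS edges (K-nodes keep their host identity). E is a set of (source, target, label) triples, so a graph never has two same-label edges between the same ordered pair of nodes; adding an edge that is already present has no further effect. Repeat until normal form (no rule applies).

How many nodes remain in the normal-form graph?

[0] host  ⇒  4 nodes, 7 edges  {0-p->0 0-q->0 1-q->1 1-p->3 1-r->3 2-p->1 3-q->1}
[1] R0 @ {0↦0, 1↦3, 2↦1}  ⇒  3 nodes, 4 edges  {0-p->0 0-q->0 1-q->1 2-p->1}
[2] R3 @ {0↦0, 1↦1}  ⇒  3 nodes, 3 edges  {0-p->0 1-q->1 2-p->1}
[3] R2 @ {0↦2, 1↦0, 2↦1}  ⇒  2 nodes, 1 edges  {2-p->1}
normal form: no rule applies after step 3
NF nodes: {1:B, 2:B}

Answer: 2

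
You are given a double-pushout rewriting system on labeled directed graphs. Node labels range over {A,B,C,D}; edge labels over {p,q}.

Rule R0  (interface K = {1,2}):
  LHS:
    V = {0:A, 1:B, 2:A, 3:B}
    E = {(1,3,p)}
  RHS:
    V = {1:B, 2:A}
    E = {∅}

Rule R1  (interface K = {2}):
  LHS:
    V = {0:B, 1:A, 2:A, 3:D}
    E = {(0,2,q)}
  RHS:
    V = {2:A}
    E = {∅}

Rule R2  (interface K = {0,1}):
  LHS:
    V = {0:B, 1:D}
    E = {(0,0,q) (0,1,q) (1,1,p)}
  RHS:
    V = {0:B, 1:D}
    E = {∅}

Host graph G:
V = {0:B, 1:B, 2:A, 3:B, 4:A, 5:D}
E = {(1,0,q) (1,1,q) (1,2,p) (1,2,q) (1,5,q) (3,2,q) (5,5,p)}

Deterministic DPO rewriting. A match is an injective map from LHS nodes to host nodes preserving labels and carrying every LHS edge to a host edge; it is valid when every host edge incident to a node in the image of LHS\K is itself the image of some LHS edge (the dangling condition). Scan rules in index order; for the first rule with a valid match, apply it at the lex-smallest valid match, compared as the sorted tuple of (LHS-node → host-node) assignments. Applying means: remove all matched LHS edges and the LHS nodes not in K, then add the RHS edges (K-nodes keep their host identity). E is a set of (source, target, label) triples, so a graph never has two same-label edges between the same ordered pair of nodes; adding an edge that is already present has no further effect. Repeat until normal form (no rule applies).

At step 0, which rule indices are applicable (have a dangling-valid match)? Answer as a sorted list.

Answer: [R2]

Rewrite trace:
R0: no valid match — LHS pattern not found
R1: no valid match — 2 raw matches, all fail dangling condition
R2: 1 valid match — {0↦1, 1↦5}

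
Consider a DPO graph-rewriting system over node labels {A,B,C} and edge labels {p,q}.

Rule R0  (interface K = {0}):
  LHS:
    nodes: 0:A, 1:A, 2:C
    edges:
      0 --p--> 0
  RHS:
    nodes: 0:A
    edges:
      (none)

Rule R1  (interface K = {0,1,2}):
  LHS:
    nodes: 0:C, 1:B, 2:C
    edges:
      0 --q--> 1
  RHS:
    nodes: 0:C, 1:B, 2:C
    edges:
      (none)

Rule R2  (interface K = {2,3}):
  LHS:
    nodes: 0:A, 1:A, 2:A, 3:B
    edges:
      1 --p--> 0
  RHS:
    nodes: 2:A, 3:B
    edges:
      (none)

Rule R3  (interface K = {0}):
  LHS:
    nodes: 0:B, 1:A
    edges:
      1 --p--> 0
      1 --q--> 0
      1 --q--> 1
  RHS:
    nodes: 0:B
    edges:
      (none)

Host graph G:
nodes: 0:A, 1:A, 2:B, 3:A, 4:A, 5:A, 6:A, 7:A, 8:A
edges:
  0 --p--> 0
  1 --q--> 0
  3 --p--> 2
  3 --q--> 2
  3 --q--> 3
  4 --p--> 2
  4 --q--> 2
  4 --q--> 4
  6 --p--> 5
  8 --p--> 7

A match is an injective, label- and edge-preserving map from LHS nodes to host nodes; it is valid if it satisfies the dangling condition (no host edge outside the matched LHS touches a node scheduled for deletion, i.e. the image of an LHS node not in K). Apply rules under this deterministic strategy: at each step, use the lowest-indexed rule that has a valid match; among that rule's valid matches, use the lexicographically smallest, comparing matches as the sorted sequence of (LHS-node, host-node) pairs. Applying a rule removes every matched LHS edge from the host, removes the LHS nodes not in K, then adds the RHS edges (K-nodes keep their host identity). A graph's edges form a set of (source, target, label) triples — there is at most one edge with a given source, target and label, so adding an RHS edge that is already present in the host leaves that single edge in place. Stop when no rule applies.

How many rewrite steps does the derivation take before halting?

Answer: 4

Derivation:
[0] host  ⇒  9 nodes, 10 edges  {0-p->0 1-q->0 3-p->2 3-q->2 3-q->3 4-p->2 4-q->2 4-q->4 6-p->5 8-p->7}
[1] R2 @ {0↦5, 1↦6, 2↦0, 3↦2}  ⇒  7 nodes, 9 edges  {0-p->0 1-q->0 3-p->2 3-q->2 3-q->3 4-p->2 4-q->2 4-q->4 8-p->7}
[2] R2 @ {0↦7, 1↦8, 2↦0, 3↦2}  ⇒  5 nodes, 8 edges  {0-p->0 1-q->0 3-p->2 3-q->2 3-q->3 4-p->2 4-q->2 4-q->4}
[3] R3 @ {0↦2, 1↦3}  ⇒  4 nodes, 5 edges  {0-p->0 1-q->0 4-p->2 4-q->2 4-q->4}
[4] R3 @ {0↦2, 1↦4}  ⇒  3 nodes, 2 edges  {0-p->0 1-q->0}
final graph: no rule applies after step 4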